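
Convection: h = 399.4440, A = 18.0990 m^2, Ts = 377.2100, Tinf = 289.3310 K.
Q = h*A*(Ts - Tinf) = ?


dT = 87.8790 K
Q = 399.4440 * 18.0990 * 87.8790 = 635324.4782 W

635324.4782 W


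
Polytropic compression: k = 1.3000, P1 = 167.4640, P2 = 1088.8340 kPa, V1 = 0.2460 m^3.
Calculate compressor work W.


(k-1)/k = 0.2308
(P2/P1)^exp = 1.5404
W = 4.3333 * 167.4640 * 0.2460 * (1.5404 - 1) = 96.4648 kJ

96.4648 kJ


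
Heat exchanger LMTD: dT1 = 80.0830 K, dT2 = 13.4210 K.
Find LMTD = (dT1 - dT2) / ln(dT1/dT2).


dT1/dT2 = 5.9670
ln(dT1/dT2) = 1.7862
LMTD = 66.6620 / 1.7862 = 37.3197 K

37.3197 K


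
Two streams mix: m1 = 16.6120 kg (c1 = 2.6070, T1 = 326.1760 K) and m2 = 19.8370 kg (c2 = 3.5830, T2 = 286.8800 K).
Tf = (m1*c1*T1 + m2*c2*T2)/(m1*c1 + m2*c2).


num = 34516.1365
den = 114.3835
Tf = 301.7581 K

301.7581 K


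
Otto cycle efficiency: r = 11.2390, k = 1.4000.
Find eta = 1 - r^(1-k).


r^(k-1) = 2.6320
eta = 1 - 1/2.6320 = 0.6201 = 62.0065%

62.0065%


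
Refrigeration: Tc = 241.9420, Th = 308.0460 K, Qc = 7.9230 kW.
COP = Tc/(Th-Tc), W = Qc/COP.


COP = 241.9420 / 66.1040 = 3.6600
W = 7.9230 / 3.6600 = 2.1647 kW

COP = 3.6600, W = 2.1647 kW


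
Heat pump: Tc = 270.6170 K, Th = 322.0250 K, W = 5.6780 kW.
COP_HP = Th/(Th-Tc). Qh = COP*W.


COP = 322.0250 / 51.4080 = 6.2641
Qh = 6.2641 * 5.6780 = 35.5676 kW

COP = 6.2641, Qh = 35.5676 kW


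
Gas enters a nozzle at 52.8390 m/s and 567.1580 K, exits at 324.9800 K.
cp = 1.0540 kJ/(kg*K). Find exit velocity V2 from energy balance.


dT = 242.1780 K
2*cp*1000*dT = 510511.2240
V1^2 = 2791.9599
V2 = sqrt(513303.1839) = 716.4518 m/s

716.4518 m/s


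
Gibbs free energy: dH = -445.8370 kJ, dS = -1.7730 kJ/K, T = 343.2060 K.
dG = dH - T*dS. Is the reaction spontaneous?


T*dS = 343.2060 * -1.7730 = -608.5042 kJ
dG = -445.8370 + 608.5042 = 162.6672 kJ (non-spontaneous)

dG = 162.6672 kJ, non-spontaneous


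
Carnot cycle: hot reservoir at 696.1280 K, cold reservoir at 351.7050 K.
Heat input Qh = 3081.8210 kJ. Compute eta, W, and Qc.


eta = 1 - 351.7050/696.1280 = 0.4948
W = 0.4948 * 3081.8210 = 1524.7915 kJ
Qc = 3081.8210 - 1524.7915 = 1557.0295 kJ

eta = 49.4770%, W = 1524.7915 kJ, Qc = 1557.0295 kJ


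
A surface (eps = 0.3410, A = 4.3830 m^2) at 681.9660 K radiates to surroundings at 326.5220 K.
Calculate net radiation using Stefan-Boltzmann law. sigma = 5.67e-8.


T^4 = 2.1630e+11
Tsurr^4 = 1.1367e+10
Q = 0.3410 * 5.67e-8 * 4.3830 * 2.0493e+11 = 17366.5939 W

17366.5939 W


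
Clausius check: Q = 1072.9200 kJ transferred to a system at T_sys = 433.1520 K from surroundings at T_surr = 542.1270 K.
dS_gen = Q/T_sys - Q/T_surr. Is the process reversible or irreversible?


dS_sys = 1072.9200/433.1520 = 2.4770 kJ/K
dS_surr = -1072.9200/542.1270 = -1.9791 kJ/K
dS_gen = 2.4770 - 1.9791 = 0.4979 kJ/K (irreversible)

dS_gen = 0.4979 kJ/K, irreversible


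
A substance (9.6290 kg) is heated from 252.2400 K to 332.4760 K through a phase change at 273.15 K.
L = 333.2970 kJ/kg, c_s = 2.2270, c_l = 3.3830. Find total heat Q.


Q1 (sensible, solid) = 9.6290 * 2.2270 * 20.9100 = 448.3895 kJ
Q2 (latent) = 9.6290 * 333.2970 = 3209.3168 kJ
Q3 (sensible, liquid) = 9.6290 * 3.3830 * 59.3260 = 1932.5389 kJ
Q_total = 5590.2452 kJ

5590.2452 kJ


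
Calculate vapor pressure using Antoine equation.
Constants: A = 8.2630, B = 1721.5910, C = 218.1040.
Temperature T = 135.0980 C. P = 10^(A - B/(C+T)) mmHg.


C+T = 353.2020
B/(C+T) = 4.8742
log10(P) = 8.2630 - 4.8742 = 3.3888
P = 10^3.3888 = 2447.7153 mmHg

2447.7153 mmHg


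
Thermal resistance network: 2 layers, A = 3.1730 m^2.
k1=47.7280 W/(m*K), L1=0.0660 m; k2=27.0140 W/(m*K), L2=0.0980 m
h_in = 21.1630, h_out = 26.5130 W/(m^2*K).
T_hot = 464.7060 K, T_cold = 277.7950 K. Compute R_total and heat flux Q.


R_conv_in = 1/(21.1630*3.1730) = 0.0149
R_1 = 0.0660/(47.7280*3.1730) = 0.0004
R_2 = 0.0980/(27.0140*3.1730) = 0.0011
R_conv_out = 1/(26.5130*3.1730) = 0.0119
R_total = 0.0284 K/W
Q = 186.9110 / 0.0284 = 6591.1004 W

R_total = 0.0284 K/W, Q = 6591.1004 W


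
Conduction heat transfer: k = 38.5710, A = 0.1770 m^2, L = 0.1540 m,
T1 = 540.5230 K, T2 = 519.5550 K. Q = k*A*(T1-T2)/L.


dT = 20.9680 K
Q = 38.5710 * 0.1770 * 20.9680 / 0.1540 = 929.5451 W

929.5451 W


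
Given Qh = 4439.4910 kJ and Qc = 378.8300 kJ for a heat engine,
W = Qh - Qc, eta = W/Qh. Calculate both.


W = 4439.4910 - 378.8300 = 4060.6610 kJ
eta = 4060.6610 / 4439.4910 = 0.9147 = 91.4668%

W = 4060.6610 kJ, eta = 91.4668%


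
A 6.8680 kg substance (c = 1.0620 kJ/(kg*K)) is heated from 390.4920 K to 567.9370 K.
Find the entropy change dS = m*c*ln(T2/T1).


T2/T1 = 1.4544
ln(T2/T1) = 0.3746
dS = 6.8680 * 1.0620 * 0.3746 = 2.7323 kJ/K

2.7323 kJ/K


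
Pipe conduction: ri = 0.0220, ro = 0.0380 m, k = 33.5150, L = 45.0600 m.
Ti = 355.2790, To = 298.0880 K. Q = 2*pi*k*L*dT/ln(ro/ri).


dT = 57.1910 K
ln(ro/ri) = 0.5465
Q = 2*pi*33.5150*45.0600*57.1910 / 0.5465 = 992917.2876 W

992917.2876 W


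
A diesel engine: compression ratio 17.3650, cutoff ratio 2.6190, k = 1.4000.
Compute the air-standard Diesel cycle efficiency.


r^(k-1) = 3.1323
rc^k = 3.8494
eta = 0.5987 = 59.8668%

59.8668%


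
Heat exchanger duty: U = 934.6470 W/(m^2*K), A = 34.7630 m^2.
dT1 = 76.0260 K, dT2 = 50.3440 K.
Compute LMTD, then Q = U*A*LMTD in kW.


LMTD = 62.3053 K
Q = 934.6470 * 34.7630 * 62.3053 = 2024370.4803 W = 2024.3705 kW

2024.3705 kW


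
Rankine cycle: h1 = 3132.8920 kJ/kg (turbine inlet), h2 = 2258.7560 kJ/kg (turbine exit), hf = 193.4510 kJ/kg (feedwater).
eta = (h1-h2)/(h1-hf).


W = 874.1360 kJ/kg
Q_in = 2939.4410 kJ/kg
eta = 0.2974 = 29.7382%

eta = 29.7382%


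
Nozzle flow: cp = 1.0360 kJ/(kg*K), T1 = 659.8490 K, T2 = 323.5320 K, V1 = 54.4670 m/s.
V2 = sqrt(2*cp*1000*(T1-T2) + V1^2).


dT = 336.3170 K
2*cp*1000*dT = 696848.8240
V1^2 = 2966.6541
V2 = sqrt(699815.4781) = 836.5497 m/s

836.5497 m/s


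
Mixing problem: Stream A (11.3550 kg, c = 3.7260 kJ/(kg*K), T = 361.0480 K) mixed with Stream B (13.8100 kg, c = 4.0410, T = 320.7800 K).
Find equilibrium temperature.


num = 33176.9984
den = 98.1149
Tf = 338.1442 K

338.1442 K


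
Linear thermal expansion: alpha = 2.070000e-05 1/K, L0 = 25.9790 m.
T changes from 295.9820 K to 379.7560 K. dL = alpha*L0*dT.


dT = 83.7740 K
dL = 2.070000e-05 * 25.9790 * 83.7740 = 0.045051 m
L_final = 26.024051 m

dL = 0.045051 m


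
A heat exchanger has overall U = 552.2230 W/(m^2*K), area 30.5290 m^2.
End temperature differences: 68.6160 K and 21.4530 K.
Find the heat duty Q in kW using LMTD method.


LMTD = 40.5647 K
Q = 552.2230 * 30.5290 * 40.5647 = 683872.7435 W = 683.8727 kW

683.8727 kW


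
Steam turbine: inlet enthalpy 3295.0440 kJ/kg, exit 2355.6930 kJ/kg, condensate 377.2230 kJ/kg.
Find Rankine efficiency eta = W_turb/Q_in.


W = 939.3510 kJ/kg
Q_in = 2917.8210 kJ/kg
eta = 0.3219 = 32.1936%

eta = 32.1936%


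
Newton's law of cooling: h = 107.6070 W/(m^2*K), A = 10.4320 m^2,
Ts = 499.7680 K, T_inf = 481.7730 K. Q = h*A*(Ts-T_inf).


dT = 17.9950 K
Q = 107.6070 * 10.4320 * 17.9950 = 20200.3993 W

20200.3993 W


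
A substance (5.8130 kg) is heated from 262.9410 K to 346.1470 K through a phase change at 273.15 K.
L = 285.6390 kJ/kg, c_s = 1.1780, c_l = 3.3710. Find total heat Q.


Q1 (sensible, solid) = 5.8130 * 1.1780 * 10.2090 = 69.9083 kJ
Q2 (latent) = 5.8130 * 285.6390 = 1660.4195 kJ
Q3 (sensible, liquid) = 5.8130 * 3.3710 * 72.9970 = 1430.4217 kJ
Q_total = 3160.7495 kJ

3160.7495 kJ


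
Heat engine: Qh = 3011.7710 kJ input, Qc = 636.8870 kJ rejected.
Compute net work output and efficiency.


W = 3011.7710 - 636.8870 = 2374.8840 kJ
eta = 2374.8840 / 3011.7710 = 0.7885 = 78.8534%

W = 2374.8840 kJ, eta = 78.8534%


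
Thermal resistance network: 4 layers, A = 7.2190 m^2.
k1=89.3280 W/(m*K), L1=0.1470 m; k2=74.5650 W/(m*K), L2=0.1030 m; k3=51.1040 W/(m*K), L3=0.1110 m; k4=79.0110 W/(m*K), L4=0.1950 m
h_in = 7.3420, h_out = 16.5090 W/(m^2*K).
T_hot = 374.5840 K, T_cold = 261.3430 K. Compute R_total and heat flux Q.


R_conv_in = 1/(7.3420*7.2190) = 0.0189
R_1 = 0.1470/(89.3280*7.2190) = 0.0002
R_2 = 0.1030/(74.5650*7.2190) = 0.0002
R_3 = 0.1110/(51.1040*7.2190) = 0.0003
R_4 = 0.1950/(79.0110*7.2190) = 0.0003
R_conv_out = 1/(16.5090*7.2190) = 0.0084
R_total = 0.0283 K/W
Q = 113.2410 / 0.0283 = 3998.6106 W

R_total = 0.0283 K/W, Q = 3998.6106 W


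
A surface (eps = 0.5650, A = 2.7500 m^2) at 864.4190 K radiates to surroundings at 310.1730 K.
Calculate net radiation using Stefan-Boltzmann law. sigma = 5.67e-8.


T^4 = 5.5834e+11
Tsurr^4 = 9.2558e+09
Q = 0.5650 * 5.67e-8 * 2.7500 * 5.4908e+11 = 48372.8374 W

48372.8374 W


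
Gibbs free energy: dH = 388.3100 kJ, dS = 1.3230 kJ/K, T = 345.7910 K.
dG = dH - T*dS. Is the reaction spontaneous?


T*dS = 345.7910 * 1.3230 = 457.4815 kJ
dG = 388.3100 - 457.4815 = -69.1715 kJ (spontaneous)

dG = -69.1715 kJ, spontaneous


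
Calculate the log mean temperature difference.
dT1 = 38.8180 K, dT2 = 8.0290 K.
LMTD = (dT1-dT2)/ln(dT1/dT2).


dT1/dT2 = 4.8347
ln(dT1/dT2) = 1.5758
LMTD = 30.7890 / 1.5758 = 19.5383 K

19.5383 K


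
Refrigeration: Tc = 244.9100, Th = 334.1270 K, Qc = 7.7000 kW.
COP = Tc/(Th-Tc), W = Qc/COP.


COP = 244.9100 / 89.2170 = 2.7451
W = 7.7000 / 2.7451 = 2.8050 kW

COP = 2.7451, W = 2.8050 kW


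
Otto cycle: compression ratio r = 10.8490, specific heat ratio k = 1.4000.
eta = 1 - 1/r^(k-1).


r^(k-1) = 2.5951
eta = 1 - 1/2.5951 = 0.6147 = 61.4660%

61.4660%


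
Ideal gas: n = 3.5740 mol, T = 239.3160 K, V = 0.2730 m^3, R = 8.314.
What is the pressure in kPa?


P = nRT/V = 3.5740 * 8.314 * 239.3160 / 0.2730
= 7111.0921 / 0.2730 = 26047.9564 Pa = 26.0480 kPa

26.0480 kPa


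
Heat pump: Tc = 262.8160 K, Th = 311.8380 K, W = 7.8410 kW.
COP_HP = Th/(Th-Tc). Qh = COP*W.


COP = 311.8380 / 49.0220 = 6.3612
Qh = 6.3612 * 7.8410 = 49.8780 kW

COP = 6.3612, Qh = 49.8780 kW


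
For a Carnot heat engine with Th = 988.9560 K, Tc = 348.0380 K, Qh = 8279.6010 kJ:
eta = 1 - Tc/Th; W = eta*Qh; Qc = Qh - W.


eta = 1 - 348.0380/988.9560 = 0.6481
W = 0.6481 * 8279.6010 = 5365.8053 kJ
Qc = 8279.6010 - 5365.8053 = 2913.7957 kJ

eta = 64.8075%, W = 5365.8053 kJ, Qc = 2913.7957 kJ


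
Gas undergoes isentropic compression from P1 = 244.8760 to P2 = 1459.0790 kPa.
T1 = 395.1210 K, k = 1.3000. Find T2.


(k-1)/k = 0.2308
(P2/P1)^exp = 1.5097
T2 = 395.1210 * 1.5097 = 596.4951 K

596.4951 K


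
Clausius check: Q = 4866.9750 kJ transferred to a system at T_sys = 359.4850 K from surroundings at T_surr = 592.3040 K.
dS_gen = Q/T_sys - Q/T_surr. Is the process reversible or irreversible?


dS_sys = 4866.9750/359.4850 = 13.5387 kJ/K
dS_surr = -4866.9750/592.3040 = -8.2170 kJ/K
dS_gen = 13.5387 - 8.2170 = 5.3217 kJ/K (irreversible)

dS_gen = 5.3217 kJ/K, irreversible


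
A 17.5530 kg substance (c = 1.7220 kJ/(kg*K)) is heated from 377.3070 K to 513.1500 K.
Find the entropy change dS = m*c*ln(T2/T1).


T2/T1 = 1.3600
ln(T2/T1) = 0.3075
dS = 17.5530 * 1.7220 * 0.3075 = 9.2948 kJ/K

9.2948 kJ/K


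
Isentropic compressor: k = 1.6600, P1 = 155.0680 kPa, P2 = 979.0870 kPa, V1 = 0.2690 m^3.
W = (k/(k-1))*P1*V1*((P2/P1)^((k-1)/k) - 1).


(k-1)/k = 0.3976
(P2/P1)^exp = 2.0806
W = 2.5152 * 155.0680 * 0.2690 * (2.0806 - 1) = 113.3727 kJ

113.3727 kJ


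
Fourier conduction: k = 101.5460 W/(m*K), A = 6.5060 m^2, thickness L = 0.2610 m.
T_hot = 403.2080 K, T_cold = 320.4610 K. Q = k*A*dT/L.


dT = 82.7470 K
Q = 101.5460 * 6.5060 * 82.7470 / 0.2610 = 209453.9861 W

209453.9861 W


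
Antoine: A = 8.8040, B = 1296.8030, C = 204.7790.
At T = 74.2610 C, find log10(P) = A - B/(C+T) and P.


C+T = 279.0400
B/(C+T) = 4.6474
log10(P) = 8.8040 - 4.6474 = 4.1566
P = 10^4.1566 = 14342.5662 mmHg

14342.5662 mmHg


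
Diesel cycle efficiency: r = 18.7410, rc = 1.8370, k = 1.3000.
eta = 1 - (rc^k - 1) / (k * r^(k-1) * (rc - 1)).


r^(k-1) = 2.4090
rc^k = 2.2047
eta = 0.5404 = 54.0423%

54.0423%


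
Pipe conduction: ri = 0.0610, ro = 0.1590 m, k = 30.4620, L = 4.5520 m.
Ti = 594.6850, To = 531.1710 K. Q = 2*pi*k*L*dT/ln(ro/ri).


dT = 63.5140 K
ln(ro/ri) = 0.9580
Q = 2*pi*30.4620*4.5520*63.5140 / 0.9580 = 57760.4726 W

57760.4726 W


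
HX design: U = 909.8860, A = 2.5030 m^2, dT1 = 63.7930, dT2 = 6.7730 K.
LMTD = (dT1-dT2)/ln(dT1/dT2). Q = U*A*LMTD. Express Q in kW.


LMTD = 25.4247 K
Q = 909.8860 * 2.5030 * 25.4247 = 57903.3898 W = 57.9034 kW

57.9034 kW


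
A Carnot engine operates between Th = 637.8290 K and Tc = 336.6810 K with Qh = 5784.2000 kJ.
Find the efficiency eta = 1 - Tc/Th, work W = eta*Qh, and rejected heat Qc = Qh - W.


eta = 1 - 336.6810/637.8290 = 0.4721
W = 0.4721 * 5784.2000 = 2730.9832 kJ
Qc = 5784.2000 - 2730.9832 = 3053.2168 kJ

eta = 47.2145%, W = 2730.9832 kJ, Qc = 3053.2168 kJ


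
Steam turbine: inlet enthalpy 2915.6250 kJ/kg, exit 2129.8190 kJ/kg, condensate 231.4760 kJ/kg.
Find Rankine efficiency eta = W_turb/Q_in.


W = 785.8060 kJ/kg
Q_in = 2684.1490 kJ/kg
eta = 0.2928 = 29.2758%

eta = 29.2758%


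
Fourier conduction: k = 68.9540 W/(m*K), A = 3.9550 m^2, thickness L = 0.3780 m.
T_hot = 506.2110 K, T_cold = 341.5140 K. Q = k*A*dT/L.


dT = 164.6970 K
Q = 68.9540 * 3.9550 * 164.6970 / 0.3780 = 118822.8161 W

118822.8161 W


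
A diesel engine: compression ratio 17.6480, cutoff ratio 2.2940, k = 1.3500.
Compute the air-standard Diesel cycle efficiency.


r^(k-1) = 2.7311
rc^k = 3.0676
eta = 0.5666 = 56.6630%

56.6630%


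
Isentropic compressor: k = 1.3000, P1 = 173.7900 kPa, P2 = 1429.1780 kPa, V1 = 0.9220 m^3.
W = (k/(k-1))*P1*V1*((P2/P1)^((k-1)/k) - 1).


(k-1)/k = 0.2308
(P2/P1)^exp = 1.6262
W = 4.3333 * 173.7900 * 0.9220 * (1.6262 - 1) = 434.7860 kJ

434.7860 kJ


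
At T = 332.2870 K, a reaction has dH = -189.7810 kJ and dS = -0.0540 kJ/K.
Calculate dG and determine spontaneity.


T*dS = 332.2870 * -0.0540 = -17.9435 kJ
dG = -189.7810 + 17.9435 = -171.8375 kJ (spontaneous)

dG = -171.8375 kJ, spontaneous


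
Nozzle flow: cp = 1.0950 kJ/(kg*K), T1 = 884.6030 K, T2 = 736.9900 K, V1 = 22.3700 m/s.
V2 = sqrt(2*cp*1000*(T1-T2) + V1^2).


dT = 147.6130 K
2*cp*1000*dT = 323272.4700
V1^2 = 500.4169
V2 = sqrt(323772.8869) = 569.0104 m/s

569.0104 m/s


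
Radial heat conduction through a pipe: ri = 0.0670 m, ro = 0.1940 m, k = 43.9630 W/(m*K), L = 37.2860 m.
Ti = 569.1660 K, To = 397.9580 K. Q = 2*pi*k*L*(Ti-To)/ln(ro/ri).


dT = 171.2080 K
ln(ro/ri) = 1.0632
Q = 2*pi*43.9630*37.2860*171.2080 / 1.0632 = 1658578.9411 W

1658578.9411 W


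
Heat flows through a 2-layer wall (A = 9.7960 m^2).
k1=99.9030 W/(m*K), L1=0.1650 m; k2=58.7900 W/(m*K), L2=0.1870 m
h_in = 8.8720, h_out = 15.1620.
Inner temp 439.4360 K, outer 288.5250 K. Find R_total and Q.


R_conv_in = 1/(8.8720*9.7960) = 0.0115
R_1 = 0.1650/(99.9030*9.7960) = 0.0002
R_2 = 0.1870/(58.7900*9.7960) = 0.0003
R_conv_out = 1/(15.1620*9.7960) = 0.0067
R_total = 0.0187 K/W
Q = 150.9110 / 0.0187 = 8056.2215 W

R_total = 0.0187 K/W, Q = 8056.2215 W


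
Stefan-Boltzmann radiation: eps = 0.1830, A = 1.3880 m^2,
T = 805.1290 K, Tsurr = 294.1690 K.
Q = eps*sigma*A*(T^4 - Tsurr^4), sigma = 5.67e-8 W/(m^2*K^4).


T^4 = 4.2021e+11
Tsurr^4 = 7.4884e+09
Q = 0.1830 * 5.67e-8 * 1.3880 * 4.1272e+11 = 5943.9651 W

5943.9651 W


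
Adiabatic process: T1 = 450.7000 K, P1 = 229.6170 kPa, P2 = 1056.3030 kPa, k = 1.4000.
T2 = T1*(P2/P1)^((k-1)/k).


(k-1)/k = 0.2857
(P2/P1)^exp = 1.5466
T2 = 450.7000 * 1.5466 = 697.0349 K

697.0349 K


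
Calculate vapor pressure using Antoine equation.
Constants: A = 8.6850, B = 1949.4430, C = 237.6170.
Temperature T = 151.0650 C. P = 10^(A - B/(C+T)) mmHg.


C+T = 388.6820
B/(C+T) = 5.0155
log10(P) = 8.6850 - 5.0155 = 3.6695
P = 10^3.6695 = 4671.7362 mmHg

4671.7362 mmHg


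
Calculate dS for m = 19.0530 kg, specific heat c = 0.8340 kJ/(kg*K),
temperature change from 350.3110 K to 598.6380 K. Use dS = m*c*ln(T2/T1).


T2/T1 = 1.7089
ln(T2/T1) = 0.5358
dS = 19.0530 * 0.8340 * 0.5358 = 8.5145 kJ/K

8.5145 kJ/K


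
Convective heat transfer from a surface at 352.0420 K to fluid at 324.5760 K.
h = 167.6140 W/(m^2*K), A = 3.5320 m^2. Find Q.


dT = 27.4660 K
Q = 167.6140 * 3.5320 * 27.4660 = 16260.2194 W

16260.2194 W


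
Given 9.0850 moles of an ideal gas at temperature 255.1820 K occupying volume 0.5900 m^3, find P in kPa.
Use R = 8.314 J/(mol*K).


P = nRT/V = 9.0850 * 8.314 * 255.1820 / 0.5900
= 19274.5829 / 0.5900 = 32668.7846 Pa = 32.6688 kPa

32.6688 kPa


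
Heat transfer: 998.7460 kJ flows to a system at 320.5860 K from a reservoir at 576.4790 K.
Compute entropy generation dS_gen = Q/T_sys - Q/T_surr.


dS_sys = 998.7460/320.5860 = 3.1154 kJ/K
dS_surr = -998.7460/576.4790 = -1.7325 kJ/K
dS_gen = 3.1154 - 1.7325 = 1.3829 kJ/K (irreversible)

dS_gen = 1.3829 kJ/K, irreversible


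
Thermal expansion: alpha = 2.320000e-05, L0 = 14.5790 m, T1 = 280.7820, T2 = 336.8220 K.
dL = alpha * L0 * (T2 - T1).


dT = 56.0400 K
dL = 2.320000e-05 * 14.5790 * 56.0400 = 0.018955 m
L_final = 14.597955 m

dL = 0.018955 m


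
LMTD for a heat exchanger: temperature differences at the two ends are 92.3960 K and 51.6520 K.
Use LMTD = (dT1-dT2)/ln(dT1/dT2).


dT1/dT2 = 1.7888
ln(dT1/dT2) = 0.5816
LMTD = 40.7440 / 0.5816 = 70.0605 K

70.0605 K


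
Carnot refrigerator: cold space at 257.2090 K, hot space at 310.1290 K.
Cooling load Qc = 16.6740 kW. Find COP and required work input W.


COP = 257.2090 / 52.9200 = 4.8603
W = 16.6740 / 4.8603 = 3.4306 kW

COP = 4.8603, W = 3.4306 kW


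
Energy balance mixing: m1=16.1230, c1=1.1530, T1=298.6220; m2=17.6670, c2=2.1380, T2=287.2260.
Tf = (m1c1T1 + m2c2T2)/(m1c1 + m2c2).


num = 16400.4426
den = 56.3619
Tf = 290.9847 K

290.9847 K


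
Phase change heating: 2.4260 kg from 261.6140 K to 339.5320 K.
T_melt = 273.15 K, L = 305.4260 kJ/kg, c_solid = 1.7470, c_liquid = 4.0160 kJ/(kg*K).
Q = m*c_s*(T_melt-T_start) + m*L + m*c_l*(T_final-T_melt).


Q1 (sensible, solid) = 2.4260 * 1.7470 * 11.5360 = 48.8921 kJ
Q2 (latent) = 2.4260 * 305.4260 = 740.9635 kJ
Q3 (sensible, liquid) = 2.4260 * 4.0160 * 66.3820 = 646.7476 kJ
Q_total = 1436.6032 kJ

1436.6032 kJ


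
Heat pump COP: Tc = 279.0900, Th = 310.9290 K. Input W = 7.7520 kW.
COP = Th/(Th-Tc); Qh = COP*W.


COP = 310.9290 / 31.8390 = 9.7657
Qh = 9.7657 * 7.7520 = 75.7034 kW

COP = 9.7657, Qh = 75.7034 kW


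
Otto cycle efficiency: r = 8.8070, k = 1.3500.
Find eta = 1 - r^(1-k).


r^(k-1) = 2.1414
eta = 1 - 1/2.1414 = 0.5330 = 53.3007%

53.3007%


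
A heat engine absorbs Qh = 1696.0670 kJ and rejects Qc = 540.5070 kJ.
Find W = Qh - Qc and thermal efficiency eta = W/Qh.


W = 1696.0670 - 540.5070 = 1155.5600 kJ
eta = 1155.5600 / 1696.0670 = 0.6813 = 68.1317%

W = 1155.5600 kJ, eta = 68.1317%


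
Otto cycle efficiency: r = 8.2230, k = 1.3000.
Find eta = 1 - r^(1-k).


r^(k-1) = 1.8815
eta = 1 - 1/1.8815 = 0.4685 = 46.8515%

46.8515%


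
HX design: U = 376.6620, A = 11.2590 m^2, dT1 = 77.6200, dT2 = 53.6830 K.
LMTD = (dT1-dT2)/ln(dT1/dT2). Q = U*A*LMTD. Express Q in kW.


LMTD = 64.9176 K
Q = 376.6620 * 11.2590 * 64.9176 = 275305.1579 W = 275.3052 kW

275.3052 kW


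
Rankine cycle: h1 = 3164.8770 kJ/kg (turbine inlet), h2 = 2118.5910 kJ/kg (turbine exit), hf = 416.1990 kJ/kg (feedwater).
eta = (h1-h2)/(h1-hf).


W = 1046.2860 kJ/kg
Q_in = 2748.6780 kJ/kg
eta = 0.3807 = 38.0651%

eta = 38.0651%


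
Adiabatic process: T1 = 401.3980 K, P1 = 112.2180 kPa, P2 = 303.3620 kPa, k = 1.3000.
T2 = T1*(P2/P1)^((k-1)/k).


(k-1)/k = 0.2308
(P2/P1)^exp = 1.2580
T2 = 401.3980 * 1.2580 = 504.9451 K

504.9451 K


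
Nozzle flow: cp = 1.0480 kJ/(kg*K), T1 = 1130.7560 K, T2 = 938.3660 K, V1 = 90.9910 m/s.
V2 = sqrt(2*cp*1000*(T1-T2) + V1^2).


dT = 192.3900 K
2*cp*1000*dT = 403249.4400
V1^2 = 8279.3621
V2 = sqrt(411528.8021) = 641.5051 m/s

641.5051 m/s


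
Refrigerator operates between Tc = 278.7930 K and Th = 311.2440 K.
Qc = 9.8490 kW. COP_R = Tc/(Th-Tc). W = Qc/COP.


COP = 278.7930 / 32.4510 = 8.5912
W = 9.8490 / 8.5912 = 1.1464 kW

COP = 8.5912, W = 1.1464 kW


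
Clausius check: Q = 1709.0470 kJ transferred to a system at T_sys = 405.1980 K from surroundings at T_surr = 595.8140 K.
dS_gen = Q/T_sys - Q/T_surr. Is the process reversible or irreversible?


dS_sys = 1709.0470/405.1980 = 4.2178 kJ/K
dS_surr = -1709.0470/595.8140 = -2.8684 kJ/K
dS_gen = 4.2178 - 2.8684 = 1.3494 kJ/K (irreversible)

dS_gen = 1.3494 kJ/K, irreversible


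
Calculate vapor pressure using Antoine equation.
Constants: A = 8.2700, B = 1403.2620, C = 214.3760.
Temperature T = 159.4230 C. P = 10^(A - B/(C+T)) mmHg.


C+T = 373.7990
B/(C+T) = 3.7541
log10(P) = 8.2700 - 3.7541 = 4.5159
P = 10^4.5159 = 32805.3755 mmHg

32805.3755 mmHg


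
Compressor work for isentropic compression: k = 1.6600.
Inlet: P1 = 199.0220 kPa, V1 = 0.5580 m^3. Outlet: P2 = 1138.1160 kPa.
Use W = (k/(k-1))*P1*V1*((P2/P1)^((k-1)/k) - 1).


(k-1)/k = 0.3976
(P2/P1)^exp = 2.0003
W = 2.5152 * 199.0220 * 0.5580 * (2.0003 - 1) = 279.3947 kJ

279.3947 kJ


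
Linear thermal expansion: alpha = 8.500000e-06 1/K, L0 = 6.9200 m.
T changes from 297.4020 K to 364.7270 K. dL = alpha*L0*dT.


dT = 67.3250 K
dL = 8.500000e-06 * 6.9200 * 67.3250 = 0.003960 m
L_final = 6.923960 m

dL = 0.003960 m


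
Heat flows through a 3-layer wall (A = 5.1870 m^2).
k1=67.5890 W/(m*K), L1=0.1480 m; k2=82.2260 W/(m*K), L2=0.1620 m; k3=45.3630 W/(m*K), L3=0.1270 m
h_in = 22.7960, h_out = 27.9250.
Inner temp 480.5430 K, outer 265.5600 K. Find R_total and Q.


R_conv_in = 1/(22.7960*5.1870) = 0.0085
R_1 = 0.1480/(67.5890*5.1870) = 0.0004
R_2 = 0.1620/(82.2260*5.1870) = 0.0004
R_3 = 0.1270/(45.3630*5.1870) = 0.0005
R_conv_out = 1/(27.9250*5.1870) = 0.0069
R_total = 0.0167 K/W
Q = 214.9830 / 0.0167 = 12871.1273 W

R_total = 0.0167 K/W, Q = 12871.1273 W


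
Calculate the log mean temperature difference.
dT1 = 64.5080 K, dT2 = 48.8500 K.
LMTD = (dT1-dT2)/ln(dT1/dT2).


dT1/dT2 = 1.3205
ln(dT1/dT2) = 0.2780
LMTD = 15.6580 / 0.2780 = 56.3167 K

56.3167 K


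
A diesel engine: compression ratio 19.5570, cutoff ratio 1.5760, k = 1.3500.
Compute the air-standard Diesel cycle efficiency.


r^(k-1) = 2.8311
rc^k = 1.8480
eta = 0.6148 = 61.4804%

61.4804%


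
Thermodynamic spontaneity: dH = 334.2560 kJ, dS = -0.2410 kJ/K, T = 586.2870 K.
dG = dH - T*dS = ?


T*dS = 586.2870 * -0.2410 = -141.2952 kJ
dG = 334.2560 + 141.2952 = 475.5512 kJ (non-spontaneous)

dG = 475.5512 kJ, non-spontaneous


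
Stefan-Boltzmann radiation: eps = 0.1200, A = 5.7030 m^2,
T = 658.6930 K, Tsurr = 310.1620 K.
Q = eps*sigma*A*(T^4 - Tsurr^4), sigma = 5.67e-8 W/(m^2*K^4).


T^4 = 1.8825e+11
Tsurr^4 = 9.2545e+09
Q = 0.1200 * 5.67e-8 * 5.7030 * 1.7899e+11 = 6945.5522 W

6945.5522 W


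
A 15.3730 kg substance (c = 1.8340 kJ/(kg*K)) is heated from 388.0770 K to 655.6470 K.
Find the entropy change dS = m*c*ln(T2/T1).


T2/T1 = 1.6895
ln(T2/T1) = 0.5244
dS = 15.3730 * 1.8340 * 0.5244 = 14.7855 kJ/K

14.7855 kJ/K


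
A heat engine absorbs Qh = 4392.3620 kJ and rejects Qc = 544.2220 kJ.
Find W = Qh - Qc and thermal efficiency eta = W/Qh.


W = 4392.3620 - 544.2220 = 3848.1400 kJ
eta = 3848.1400 / 4392.3620 = 0.8761 = 87.6098%

W = 3848.1400 kJ, eta = 87.6098%


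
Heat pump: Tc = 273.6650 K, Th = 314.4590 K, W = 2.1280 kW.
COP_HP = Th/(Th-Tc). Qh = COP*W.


COP = 314.4590 / 40.7940 = 7.7085
Qh = 7.7085 * 2.1280 = 16.4036 kW

COP = 7.7085, Qh = 16.4036 kW


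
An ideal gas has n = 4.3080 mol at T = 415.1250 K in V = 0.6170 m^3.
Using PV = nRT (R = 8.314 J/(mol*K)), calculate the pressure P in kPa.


P = nRT/V = 4.3080 * 8.314 * 415.1250 / 0.6170
= 14868.4126 / 0.6170 = 24097.9134 Pa = 24.0979 kPa

24.0979 kPa


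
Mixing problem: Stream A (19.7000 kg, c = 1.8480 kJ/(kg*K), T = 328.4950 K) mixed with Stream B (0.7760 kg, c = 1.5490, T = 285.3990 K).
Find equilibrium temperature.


num = 12302.1140
den = 37.6076
Tf = 327.1176 K

327.1176 K


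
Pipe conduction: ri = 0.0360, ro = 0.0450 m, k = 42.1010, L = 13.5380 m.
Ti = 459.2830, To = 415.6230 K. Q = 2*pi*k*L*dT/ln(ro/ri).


dT = 43.6600 K
ln(ro/ri) = 0.2231
Q = 2*pi*42.1010*13.5380*43.6600 / 0.2231 = 700690.4211 W

700690.4211 W


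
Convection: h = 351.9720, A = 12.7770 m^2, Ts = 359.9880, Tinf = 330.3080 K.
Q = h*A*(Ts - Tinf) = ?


dT = 29.6800 K
Q = 351.9720 * 12.7770 * 29.6800 = 133475.3005 W

133475.3005 W


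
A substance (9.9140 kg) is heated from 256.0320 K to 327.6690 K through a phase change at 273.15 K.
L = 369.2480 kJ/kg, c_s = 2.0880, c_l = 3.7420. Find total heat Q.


Q1 (sensible, solid) = 9.9140 * 2.0880 * 17.1180 = 354.3500 kJ
Q2 (latent) = 9.9140 * 369.2480 = 3660.7247 kJ
Q3 (sensible, liquid) = 9.9140 * 3.7420 * 54.5190 = 2022.5561 kJ
Q_total = 6037.6308 kJ

6037.6308 kJ


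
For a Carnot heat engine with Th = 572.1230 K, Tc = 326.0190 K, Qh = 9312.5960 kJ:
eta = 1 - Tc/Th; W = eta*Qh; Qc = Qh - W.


eta = 1 - 326.0190/572.1230 = 0.4302
W = 0.4302 * 9312.5960 = 4005.8993 kJ
Qc = 9312.5960 - 4005.8993 = 5306.6967 kJ

eta = 43.0159%, W = 4005.8993 kJ, Qc = 5306.6967 kJ


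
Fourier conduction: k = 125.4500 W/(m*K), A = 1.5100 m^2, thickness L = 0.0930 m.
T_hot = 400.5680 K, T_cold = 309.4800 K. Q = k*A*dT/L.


dT = 91.0880 K
Q = 125.4500 * 1.5100 * 91.0880 / 0.0930 = 185534.9924 W

185534.9924 W


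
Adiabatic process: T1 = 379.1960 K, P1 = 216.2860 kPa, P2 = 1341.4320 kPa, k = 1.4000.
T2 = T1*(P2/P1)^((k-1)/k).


(k-1)/k = 0.2857
(P2/P1)^exp = 1.6844
T2 = 379.1960 * 1.6844 = 638.7102 K

638.7102 K


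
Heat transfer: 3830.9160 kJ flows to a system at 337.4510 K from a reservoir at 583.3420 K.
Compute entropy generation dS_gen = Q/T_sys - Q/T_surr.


dS_sys = 3830.9160/337.4510 = 11.3525 kJ/K
dS_surr = -3830.9160/583.3420 = -6.5672 kJ/K
dS_gen = 11.3525 - 6.5672 = 4.7853 kJ/K (irreversible)

dS_gen = 4.7853 kJ/K, irreversible


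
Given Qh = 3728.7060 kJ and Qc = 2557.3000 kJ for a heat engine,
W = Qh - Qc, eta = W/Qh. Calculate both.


W = 3728.7060 - 2557.3000 = 1171.4060 kJ
eta = 1171.4060 / 3728.7060 = 0.3142 = 31.4159%

W = 1171.4060 kJ, eta = 31.4159%


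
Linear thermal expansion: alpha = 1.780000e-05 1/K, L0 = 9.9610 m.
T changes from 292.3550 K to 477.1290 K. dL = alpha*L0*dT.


dT = 184.7740 K
dL = 1.780000e-05 * 9.9610 * 184.7740 = 0.032762 m
L_final = 9.993762 m

dL = 0.032762 m


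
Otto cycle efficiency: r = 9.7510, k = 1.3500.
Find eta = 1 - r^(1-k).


r^(k-1) = 2.2191
eta = 1 - 1/2.2191 = 0.5494 = 54.9357%

54.9357%


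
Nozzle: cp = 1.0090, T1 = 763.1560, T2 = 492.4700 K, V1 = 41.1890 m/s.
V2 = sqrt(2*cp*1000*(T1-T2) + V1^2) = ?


dT = 270.6860 K
2*cp*1000*dT = 546244.3480
V1^2 = 1696.5337
V2 = sqrt(547940.8817) = 740.2303 m/s

740.2303 m/s


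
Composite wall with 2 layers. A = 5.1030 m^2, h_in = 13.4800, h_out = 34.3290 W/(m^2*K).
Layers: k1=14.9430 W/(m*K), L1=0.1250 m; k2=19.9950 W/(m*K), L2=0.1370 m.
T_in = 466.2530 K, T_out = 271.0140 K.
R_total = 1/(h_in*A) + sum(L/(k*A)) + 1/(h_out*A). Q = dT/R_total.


R_conv_in = 1/(13.4800*5.1030) = 0.0145
R_1 = 0.1250/(14.9430*5.1030) = 0.0016
R_2 = 0.1370/(19.9950*5.1030) = 0.0013
R_conv_out = 1/(34.3290*5.1030) = 0.0057
R_total = 0.0232 K/W
Q = 195.2390 / 0.0232 = 8405.4563 W

R_total = 0.0232 K/W, Q = 8405.4563 W


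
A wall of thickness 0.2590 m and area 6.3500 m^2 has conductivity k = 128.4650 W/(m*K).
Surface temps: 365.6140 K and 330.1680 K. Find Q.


dT = 35.4460 K
Q = 128.4650 * 6.3500 * 35.4460 / 0.2590 = 111641.5906 W

111641.5906 W


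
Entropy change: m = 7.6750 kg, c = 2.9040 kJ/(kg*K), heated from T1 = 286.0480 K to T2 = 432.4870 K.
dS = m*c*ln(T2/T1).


T2/T1 = 1.5119
ln(T2/T1) = 0.4134
dS = 7.6750 * 2.9040 * 0.4134 = 9.2138 kJ/K

9.2138 kJ/K


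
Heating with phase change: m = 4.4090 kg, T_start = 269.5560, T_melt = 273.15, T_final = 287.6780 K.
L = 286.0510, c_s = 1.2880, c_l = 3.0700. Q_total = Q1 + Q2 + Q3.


Q1 (sensible, solid) = 4.4090 * 1.2880 * 3.5940 = 20.4096 kJ
Q2 (latent) = 4.4090 * 286.0510 = 1261.1989 kJ
Q3 (sensible, liquid) = 4.4090 * 3.0700 * 14.5280 = 196.6456 kJ
Q_total = 1478.2541 kJ

1478.2541 kJ


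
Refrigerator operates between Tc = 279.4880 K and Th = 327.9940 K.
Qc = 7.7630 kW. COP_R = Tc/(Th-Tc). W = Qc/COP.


COP = 279.4880 / 48.5060 = 5.7619
W = 7.7630 / 5.7619 = 1.3473 kW

COP = 5.7619, W = 1.3473 kW


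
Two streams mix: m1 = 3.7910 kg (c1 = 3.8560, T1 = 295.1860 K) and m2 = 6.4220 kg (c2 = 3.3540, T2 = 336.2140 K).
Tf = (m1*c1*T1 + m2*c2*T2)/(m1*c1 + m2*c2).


num = 11556.9011
den = 36.1575
Tf = 319.6268 K

319.6268 K


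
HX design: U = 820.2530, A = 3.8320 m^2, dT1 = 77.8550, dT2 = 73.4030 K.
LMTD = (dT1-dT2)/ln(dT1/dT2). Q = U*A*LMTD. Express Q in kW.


LMTD = 75.6072 K
Q = 820.2530 * 3.8320 * 75.6072 = 237649.1293 W = 237.6491 kW

237.6491 kW


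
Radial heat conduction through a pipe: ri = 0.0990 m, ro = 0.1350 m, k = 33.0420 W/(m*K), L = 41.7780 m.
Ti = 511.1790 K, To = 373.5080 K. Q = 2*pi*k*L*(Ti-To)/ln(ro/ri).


dT = 137.6710 K
ln(ro/ri) = 0.3102
Q = 2*pi*33.0420*41.7780*137.6710 / 0.3102 = 3849972.4467 W

3849972.4467 W


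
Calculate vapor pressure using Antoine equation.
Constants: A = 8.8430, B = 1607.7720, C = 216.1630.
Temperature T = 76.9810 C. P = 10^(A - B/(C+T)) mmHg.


C+T = 293.1440
B/(C+T) = 5.4846
log10(P) = 8.8430 - 5.4846 = 3.3584
P = 10^3.3584 = 2282.5434 mmHg

2282.5434 mmHg


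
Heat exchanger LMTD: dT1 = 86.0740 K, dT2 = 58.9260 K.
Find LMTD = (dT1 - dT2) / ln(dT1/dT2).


dT1/dT2 = 1.4607
ln(dT1/dT2) = 0.3789
LMTD = 27.1480 / 0.3789 = 71.6448 K

71.6448 K


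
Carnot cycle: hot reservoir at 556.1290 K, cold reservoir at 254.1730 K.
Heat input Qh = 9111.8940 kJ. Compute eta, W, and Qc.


eta = 1 - 254.1730/556.1290 = 0.5430
W = 0.5430 * 9111.8940 = 4947.3972 kJ
Qc = 9111.8940 - 4947.3972 = 4164.4968 kJ

eta = 54.2960%, W = 4947.3972 kJ, Qc = 4164.4968 kJ


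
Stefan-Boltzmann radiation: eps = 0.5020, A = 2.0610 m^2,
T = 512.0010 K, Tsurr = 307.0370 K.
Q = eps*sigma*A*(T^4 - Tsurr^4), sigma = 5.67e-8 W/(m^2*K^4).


T^4 = 6.8720e+10
Tsurr^4 = 8.8872e+09
Q = 0.5020 * 5.67e-8 * 2.0610 * 5.9833e+10 = 3509.9789 W

3509.9789 W


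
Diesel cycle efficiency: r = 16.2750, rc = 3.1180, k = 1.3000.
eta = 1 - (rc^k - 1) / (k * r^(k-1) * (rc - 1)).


r^(k-1) = 2.3092
rc^k = 4.3857
eta = 0.4675 = 46.7496%

46.7496%


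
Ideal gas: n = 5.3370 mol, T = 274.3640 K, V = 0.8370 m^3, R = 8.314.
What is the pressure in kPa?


P = nRT/V = 5.3370 * 8.314 * 274.3640 / 0.8370
= 12174.0295 / 0.8370 = 14544.8381 Pa = 14.5448 kPa

14.5448 kPa


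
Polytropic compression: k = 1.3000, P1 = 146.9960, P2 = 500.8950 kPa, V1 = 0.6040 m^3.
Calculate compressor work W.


(k-1)/k = 0.2308
(P2/P1)^exp = 1.3270
W = 4.3333 * 146.9960 * 0.6040 * (1.3270 - 1) = 125.8093 kJ

125.8093 kJ


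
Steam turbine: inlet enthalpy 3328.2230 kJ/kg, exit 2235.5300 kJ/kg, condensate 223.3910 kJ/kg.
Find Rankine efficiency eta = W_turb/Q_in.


W = 1092.6930 kJ/kg
Q_in = 3104.8320 kJ/kg
eta = 0.3519 = 35.1933%

eta = 35.1933%


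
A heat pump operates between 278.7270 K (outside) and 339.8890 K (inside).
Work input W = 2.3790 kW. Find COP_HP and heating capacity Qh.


COP = 339.8890 / 61.1620 = 5.5572
Qh = 5.5572 * 2.3790 = 13.2206 kW

COP = 5.5572, Qh = 13.2206 kW


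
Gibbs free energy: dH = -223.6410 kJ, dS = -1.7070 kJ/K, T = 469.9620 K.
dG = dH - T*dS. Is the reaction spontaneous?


T*dS = 469.9620 * -1.7070 = -802.2251 kJ
dG = -223.6410 + 802.2251 = 578.5841 kJ (non-spontaneous)

dG = 578.5841 kJ, non-spontaneous


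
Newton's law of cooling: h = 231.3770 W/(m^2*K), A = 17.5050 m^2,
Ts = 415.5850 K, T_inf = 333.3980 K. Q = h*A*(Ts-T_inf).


dT = 82.1870 K
Q = 231.3770 * 17.5050 * 82.1870 = 332878.2571 W

332878.2571 W


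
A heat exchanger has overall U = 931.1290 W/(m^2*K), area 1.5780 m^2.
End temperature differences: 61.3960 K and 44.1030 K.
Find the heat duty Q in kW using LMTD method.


LMTD = 52.2736 K
Q = 931.1290 * 1.5780 * 52.2736 = 76806.7755 W = 76.8068 kW

76.8068 kW


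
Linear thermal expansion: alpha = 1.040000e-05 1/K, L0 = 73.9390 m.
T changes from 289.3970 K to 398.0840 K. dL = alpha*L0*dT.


dT = 108.6870 K
dL = 1.040000e-05 * 73.9390 * 108.6870 = 0.083577 m
L_final = 74.022577 m

dL = 0.083577 m


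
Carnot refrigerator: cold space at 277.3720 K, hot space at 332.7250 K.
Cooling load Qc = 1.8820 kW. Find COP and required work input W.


COP = 277.3720 / 55.3530 = 5.0110
W = 1.8820 / 5.0110 = 0.3756 kW

COP = 5.0110, W = 0.3756 kW


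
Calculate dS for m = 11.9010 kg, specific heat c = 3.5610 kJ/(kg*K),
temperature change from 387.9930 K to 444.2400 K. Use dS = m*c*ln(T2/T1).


T2/T1 = 1.1450
ln(T2/T1) = 0.1354
dS = 11.9010 * 3.5610 * 0.1354 = 5.7372 kJ/K

5.7372 kJ/K


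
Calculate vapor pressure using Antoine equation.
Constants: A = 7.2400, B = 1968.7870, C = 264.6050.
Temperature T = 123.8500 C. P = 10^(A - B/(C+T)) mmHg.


C+T = 388.4550
B/(C+T) = 5.0682
log10(P) = 7.2400 - 5.0682 = 2.1718
P = 10^2.1718 = 148.5081 mmHg

148.5081 mmHg


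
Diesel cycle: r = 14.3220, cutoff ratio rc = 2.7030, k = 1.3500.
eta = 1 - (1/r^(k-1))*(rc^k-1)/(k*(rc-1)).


r^(k-1) = 2.5386
rc^k = 3.8282
eta = 0.5154 = 51.5429%

51.5429%


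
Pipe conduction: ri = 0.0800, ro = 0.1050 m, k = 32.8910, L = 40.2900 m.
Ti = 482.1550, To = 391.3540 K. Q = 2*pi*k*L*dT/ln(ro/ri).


dT = 90.8010 K
ln(ro/ri) = 0.2719
Q = 2*pi*32.8910*40.2900*90.8010 / 0.2719 = 2780236.8057 W

2780236.8057 W


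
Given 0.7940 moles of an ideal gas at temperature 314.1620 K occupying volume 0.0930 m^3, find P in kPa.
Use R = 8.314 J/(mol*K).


P = nRT/V = 0.7940 * 8.314 * 314.1620 / 0.0930
= 2073.8826 / 0.0930 = 22299.8133 Pa = 22.2998 kPa

22.2998 kPa


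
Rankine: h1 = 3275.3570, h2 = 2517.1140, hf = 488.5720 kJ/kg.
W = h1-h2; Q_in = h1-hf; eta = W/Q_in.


W = 758.2430 kJ/kg
Q_in = 2786.7850 kJ/kg
eta = 0.2721 = 27.2085%

eta = 27.2085%


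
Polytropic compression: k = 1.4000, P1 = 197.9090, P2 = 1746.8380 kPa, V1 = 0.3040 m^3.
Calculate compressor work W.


(k-1)/k = 0.2857
(P2/P1)^exp = 1.8631
W = 3.5000 * 197.9090 * 0.3040 * (1.8631 - 1) = 181.7372 kJ

181.7372 kJ


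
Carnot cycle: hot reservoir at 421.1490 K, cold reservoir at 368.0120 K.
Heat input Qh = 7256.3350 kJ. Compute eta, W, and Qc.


eta = 1 - 368.0120/421.1490 = 0.1262
W = 0.1262 * 7256.3350 = 915.5427 kJ
Qc = 7256.3350 - 915.5427 = 6340.7923 kJ

eta = 12.6171%, W = 915.5427 kJ, Qc = 6340.7923 kJ


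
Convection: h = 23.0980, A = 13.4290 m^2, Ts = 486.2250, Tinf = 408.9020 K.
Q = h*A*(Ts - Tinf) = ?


dT = 77.3230 K
Q = 23.0980 * 13.4290 * 77.3230 = 23984.2834 W

23984.2834 W


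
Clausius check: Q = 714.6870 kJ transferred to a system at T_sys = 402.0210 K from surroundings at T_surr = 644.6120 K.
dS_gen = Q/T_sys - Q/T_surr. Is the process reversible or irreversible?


dS_sys = 714.6870/402.0210 = 1.7777 kJ/K
dS_surr = -714.6870/644.6120 = -1.1087 kJ/K
dS_gen = 1.7777 - 1.1087 = 0.6690 kJ/K (irreversible)

dS_gen = 0.6690 kJ/K, irreversible


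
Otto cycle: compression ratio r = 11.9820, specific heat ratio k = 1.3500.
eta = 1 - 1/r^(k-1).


r^(k-1) = 2.3850
eta = 1 - 1/2.3850 = 0.5807 = 58.0710%

58.0710%


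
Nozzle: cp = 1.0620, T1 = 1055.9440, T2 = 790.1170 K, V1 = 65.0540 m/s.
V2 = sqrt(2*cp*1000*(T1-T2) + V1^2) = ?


dT = 265.8270 K
2*cp*1000*dT = 564616.5480
V1^2 = 4232.0229
V2 = sqrt(568848.5709) = 754.2205 m/s

754.2205 m/s


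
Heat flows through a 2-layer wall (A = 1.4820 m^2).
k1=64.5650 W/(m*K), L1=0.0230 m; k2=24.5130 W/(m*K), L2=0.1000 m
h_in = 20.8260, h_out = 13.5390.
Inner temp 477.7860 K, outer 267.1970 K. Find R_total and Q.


R_conv_in = 1/(20.8260*1.4820) = 0.0324
R_1 = 0.0230/(64.5650*1.4820) = 0.0002
R_2 = 0.1000/(24.5130*1.4820) = 0.0028
R_conv_out = 1/(13.5390*1.4820) = 0.0498
R_total = 0.0852 K/W
Q = 210.5890 / 0.0852 = 2470.7842 W

R_total = 0.0852 K/W, Q = 2470.7842 W


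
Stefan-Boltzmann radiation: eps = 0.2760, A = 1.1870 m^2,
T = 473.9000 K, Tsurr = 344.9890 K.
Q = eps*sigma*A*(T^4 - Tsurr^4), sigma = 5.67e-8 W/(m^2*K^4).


T^4 = 5.0437e+10
Tsurr^4 = 1.4165e+10
Q = 0.2760 * 5.67e-8 * 1.1870 * 3.6272e+10 = 673.7663 W

673.7663 W


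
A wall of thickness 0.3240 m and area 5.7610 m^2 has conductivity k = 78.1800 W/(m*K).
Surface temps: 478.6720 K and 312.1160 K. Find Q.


dT = 166.5560 K
Q = 78.1800 * 5.7610 * 166.5560 / 0.3240 = 231530.8219 W

231530.8219 W


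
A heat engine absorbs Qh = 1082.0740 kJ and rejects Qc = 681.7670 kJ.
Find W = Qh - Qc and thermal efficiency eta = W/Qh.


W = 1082.0740 - 681.7670 = 400.3070 kJ
eta = 400.3070 / 1082.0740 = 0.3699 = 36.9944%

W = 400.3070 kJ, eta = 36.9944%


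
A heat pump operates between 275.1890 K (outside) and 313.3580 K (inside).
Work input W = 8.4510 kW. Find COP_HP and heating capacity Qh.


COP = 313.3580 / 38.1690 = 8.2098
Qh = 8.2098 * 8.4510 = 69.3806 kW

COP = 8.2098, Qh = 69.3806 kW


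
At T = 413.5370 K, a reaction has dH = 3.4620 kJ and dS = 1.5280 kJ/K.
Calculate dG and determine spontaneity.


T*dS = 413.5370 * 1.5280 = 631.8845 kJ
dG = 3.4620 - 631.8845 = -628.4225 kJ (spontaneous)

dG = -628.4225 kJ, spontaneous


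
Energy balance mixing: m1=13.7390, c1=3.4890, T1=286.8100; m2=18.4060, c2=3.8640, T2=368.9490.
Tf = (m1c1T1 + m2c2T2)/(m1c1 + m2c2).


num = 39988.2859
den = 119.0562
Tf = 335.8775 K

335.8775 K


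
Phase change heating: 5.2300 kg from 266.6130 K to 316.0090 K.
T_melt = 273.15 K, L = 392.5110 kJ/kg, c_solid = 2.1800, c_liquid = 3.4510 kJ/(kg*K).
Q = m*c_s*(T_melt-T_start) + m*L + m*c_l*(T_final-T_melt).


Q1 (sensible, solid) = 5.2300 * 2.1800 * 6.5370 = 74.5310 kJ
Q2 (latent) = 5.2300 * 392.5110 = 2052.8325 kJ
Q3 (sensible, liquid) = 5.2300 * 3.4510 * 42.8590 = 773.5505 kJ
Q_total = 2900.9140 kJ

2900.9140 kJ


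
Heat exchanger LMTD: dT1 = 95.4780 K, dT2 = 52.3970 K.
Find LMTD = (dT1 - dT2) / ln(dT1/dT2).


dT1/dT2 = 1.8222
ln(dT1/dT2) = 0.6000
LMTD = 43.0810 / 0.6000 = 71.7961 K

71.7961 K


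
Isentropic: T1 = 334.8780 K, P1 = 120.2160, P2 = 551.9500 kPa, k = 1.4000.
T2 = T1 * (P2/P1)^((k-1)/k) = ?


(k-1)/k = 0.2857
(P2/P1)^exp = 1.5457
T2 = 334.8780 * 1.5457 = 517.6207 K

517.6207 K


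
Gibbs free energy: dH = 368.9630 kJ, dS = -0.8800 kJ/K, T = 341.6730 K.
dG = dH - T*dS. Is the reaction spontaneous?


T*dS = 341.6730 * -0.8800 = -300.6722 kJ
dG = 368.9630 + 300.6722 = 669.6352 kJ (non-spontaneous)

dG = 669.6352 kJ, non-spontaneous


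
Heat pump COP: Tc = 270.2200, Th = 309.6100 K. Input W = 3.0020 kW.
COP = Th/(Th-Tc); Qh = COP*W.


COP = 309.6100 / 39.3900 = 7.8601
Qh = 7.8601 * 3.0020 = 23.5961 kW

COP = 7.8601, Qh = 23.5961 kW


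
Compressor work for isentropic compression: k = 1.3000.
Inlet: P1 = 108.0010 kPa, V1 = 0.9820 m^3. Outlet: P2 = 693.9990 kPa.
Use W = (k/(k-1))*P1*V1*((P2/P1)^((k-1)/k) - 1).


(k-1)/k = 0.2308
(P2/P1)^exp = 1.5362
W = 4.3333 * 108.0010 * 0.9820 * (1.5362 - 1) = 246.4235 kJ

246.4235 kJ


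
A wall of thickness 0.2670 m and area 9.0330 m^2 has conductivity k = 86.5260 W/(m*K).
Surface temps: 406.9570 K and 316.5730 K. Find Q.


dT = 90.3840 K
Q = 86.5260 * 9.0330 * 90.3840 / 0.2670 = 264581.1705 W

264581.1705 W


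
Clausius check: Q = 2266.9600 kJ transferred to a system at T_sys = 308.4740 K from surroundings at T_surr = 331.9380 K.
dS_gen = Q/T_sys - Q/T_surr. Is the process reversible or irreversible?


dS_sys = 2266.9600/308.4740 = 7.3489 kJ/K
dS_surr = -2266.9600/331.9380 = -6.8295 kJ/K
dS_gen = 7.3489 - 6.8295 = 0.5195 kJ/K (irreversible)

dS_gen = 0.5195 kJ/K, irreversible
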